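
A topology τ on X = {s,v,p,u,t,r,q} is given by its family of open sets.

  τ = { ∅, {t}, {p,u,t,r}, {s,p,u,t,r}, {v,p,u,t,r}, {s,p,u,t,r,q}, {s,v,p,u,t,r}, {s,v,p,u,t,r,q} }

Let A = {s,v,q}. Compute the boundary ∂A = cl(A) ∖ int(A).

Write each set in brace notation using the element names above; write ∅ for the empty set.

open subsets of A: ∅; so int(A) = ∅
closure: X∖int(X∖A) = X∖{p,u,t,r} = {s,v,q}
∂A = {s,v,q} minus ∅ = {s,v,q}

{s,v,q}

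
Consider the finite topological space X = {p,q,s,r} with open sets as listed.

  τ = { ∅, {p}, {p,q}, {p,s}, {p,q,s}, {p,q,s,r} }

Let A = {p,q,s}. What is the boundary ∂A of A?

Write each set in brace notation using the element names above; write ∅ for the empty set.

{r}

U open, U⊆A: ∅, {p}, {p,s}, {p,q}, {p,q,s}. int(A) = ⋃ = {p,q,s}
X∖A={r}, int(X∖A)=∅, hence cl(A)={p,q,s,r}
∂A: remove int from cl → {r}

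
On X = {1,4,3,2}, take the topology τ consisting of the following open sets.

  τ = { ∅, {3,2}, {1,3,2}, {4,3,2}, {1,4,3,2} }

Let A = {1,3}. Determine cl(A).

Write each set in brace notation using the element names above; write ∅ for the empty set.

{1,4,3,2}

complement {4,2}; its interior ∅; cl(A) = X∖∅ = {1,4,3,2}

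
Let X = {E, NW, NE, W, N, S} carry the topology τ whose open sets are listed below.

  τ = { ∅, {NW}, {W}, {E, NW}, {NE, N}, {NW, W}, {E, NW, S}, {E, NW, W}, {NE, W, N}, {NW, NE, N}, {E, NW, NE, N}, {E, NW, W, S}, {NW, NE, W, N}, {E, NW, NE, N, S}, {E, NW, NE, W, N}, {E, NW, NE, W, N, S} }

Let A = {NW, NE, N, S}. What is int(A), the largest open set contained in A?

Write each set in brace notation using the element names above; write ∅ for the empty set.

interior: largest open inside A is {NW, NE, N} (from ∅, {NW}, {NE, N}, {NW, NE, N})

{NW, NE, N}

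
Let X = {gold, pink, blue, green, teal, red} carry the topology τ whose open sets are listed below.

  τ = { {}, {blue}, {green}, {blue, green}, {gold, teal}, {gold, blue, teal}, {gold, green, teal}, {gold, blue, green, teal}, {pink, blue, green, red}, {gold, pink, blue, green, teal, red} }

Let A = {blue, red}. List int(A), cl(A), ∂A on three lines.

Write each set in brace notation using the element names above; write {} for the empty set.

interior: largest open inside A is {blue} (from {}, {blue})
cl via duality: int({gold, pink, green, teal}) = {gold, green, teal}, so X∖{gold, green, teal} = {pink, blue, red}
cl∖int = {pink, red}

int(A) = {blue}
cl(A)  = {pink, blue, red}
∂A     = {pink, red}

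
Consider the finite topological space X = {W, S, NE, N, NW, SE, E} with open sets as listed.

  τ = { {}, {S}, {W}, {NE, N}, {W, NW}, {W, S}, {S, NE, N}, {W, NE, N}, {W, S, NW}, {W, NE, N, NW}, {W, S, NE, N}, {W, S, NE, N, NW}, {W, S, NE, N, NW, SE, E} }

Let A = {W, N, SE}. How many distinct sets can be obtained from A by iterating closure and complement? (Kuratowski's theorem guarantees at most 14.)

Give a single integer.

complement {S, NE, NW, E}; its interior {S}; cl(A) = X∖{S} = {W, NE, N, NW, SE, E}
With k = closure, c = complement:
  1. A     = {W, N, SE}
  2. kA    = {W, NE, N, NW, SE, E}
  3. cA    = {S, NE, NW, E}
  4. ckA   = {S}
  5. kcA   = {S, NE, N, NW, SE, E}
  6. kckA  = {S, SE, E}
  7. ckcA  = {W}
  8. ckckA = {W, NE, N, NW}
  9. kckcA = {W, NW, SE, E}
  10. ckckcA = {S, NE, N}
  11. kckckcA = {S, NE, N, SE, E}
  12. ckckckcA = {W, NW}
k, c of each give nothing new

12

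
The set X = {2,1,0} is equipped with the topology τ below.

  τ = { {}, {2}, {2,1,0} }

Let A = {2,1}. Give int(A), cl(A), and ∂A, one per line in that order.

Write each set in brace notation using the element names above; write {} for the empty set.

int(A) = {2}
cl(A)  = {2,1,0}
∂A     = {1,0}

open subsets of A: {}, {2}; so int(A) = {2}
closure: X∖int(X∖A) = X∖{} = {2,1,0}
∂A = {2,1,0} minus {2} = {1,0}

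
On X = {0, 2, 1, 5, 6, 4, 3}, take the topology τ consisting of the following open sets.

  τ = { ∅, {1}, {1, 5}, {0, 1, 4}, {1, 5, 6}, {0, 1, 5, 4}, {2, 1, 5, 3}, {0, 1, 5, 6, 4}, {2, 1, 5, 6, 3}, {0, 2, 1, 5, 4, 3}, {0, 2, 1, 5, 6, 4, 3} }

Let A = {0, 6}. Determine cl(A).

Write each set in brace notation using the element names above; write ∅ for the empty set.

X∖A={2, 1, 5, 4, 3}, int(X∖A)={2, 1, 5, 3}, hence cl(A)={0, 6, 4}

{0, 6, 4}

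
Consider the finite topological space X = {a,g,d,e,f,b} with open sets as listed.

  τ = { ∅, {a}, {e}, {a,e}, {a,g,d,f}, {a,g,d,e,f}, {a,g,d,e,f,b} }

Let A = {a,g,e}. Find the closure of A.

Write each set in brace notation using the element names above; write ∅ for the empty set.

{a,g,d,e,f,b}

X∖A={d,f,b}, int(X∖A)=∅, hence cl(A)={a,g,d,e,f,b}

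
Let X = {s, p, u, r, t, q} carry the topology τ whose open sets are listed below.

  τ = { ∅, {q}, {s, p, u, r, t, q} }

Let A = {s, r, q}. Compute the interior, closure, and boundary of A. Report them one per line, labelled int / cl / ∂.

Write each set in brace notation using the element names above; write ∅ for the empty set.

U open, U⊆A: ∅, {q}. int(A) = ⋃ = {q}
X∖A={p, u, t}, int(X∖A)=∅, hence cl(A)={s, p, u, r, t, q}
∂A: remove int from cl → {s, p, u, r, t}

int(A) = {q}
cl(A)  = {s, p, u, r, t, q}
∂A     = {s, p, u, r, t}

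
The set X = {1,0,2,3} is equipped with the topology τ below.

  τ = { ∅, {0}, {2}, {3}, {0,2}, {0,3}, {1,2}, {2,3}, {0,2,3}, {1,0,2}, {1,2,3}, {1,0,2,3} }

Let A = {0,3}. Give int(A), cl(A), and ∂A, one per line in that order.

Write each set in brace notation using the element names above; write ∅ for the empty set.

interior: largest open inside A is {0,3} (from ∅, {0}, {3}, {0,3})
cl via duality: int({1,2}) = {1,2}, so X∖{1,2} = {0,3}
cl∖int = ∅

int(A) = {0,3}
cl(A)  = {0,3}
∂A     = ∅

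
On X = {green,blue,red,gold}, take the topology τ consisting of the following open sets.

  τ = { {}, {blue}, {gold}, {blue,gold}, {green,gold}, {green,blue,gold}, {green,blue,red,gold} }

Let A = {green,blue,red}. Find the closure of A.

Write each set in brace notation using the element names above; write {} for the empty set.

complement {gold}; its interior {gold}; cl(A) = X∖{gold} = {green,blue,red}

{green,blue,red}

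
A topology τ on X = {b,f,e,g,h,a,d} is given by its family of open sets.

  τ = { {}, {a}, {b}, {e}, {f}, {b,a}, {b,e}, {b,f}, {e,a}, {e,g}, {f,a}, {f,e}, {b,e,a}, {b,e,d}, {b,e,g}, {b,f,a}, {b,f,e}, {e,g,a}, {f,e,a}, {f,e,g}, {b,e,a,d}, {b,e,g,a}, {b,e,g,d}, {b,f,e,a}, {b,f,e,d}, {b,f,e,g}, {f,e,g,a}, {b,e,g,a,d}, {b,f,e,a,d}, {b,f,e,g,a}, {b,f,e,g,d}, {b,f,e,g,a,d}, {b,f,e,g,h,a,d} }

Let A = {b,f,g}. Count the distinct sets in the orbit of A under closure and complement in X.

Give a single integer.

8

X∖A={e,h,a,d}, int(X∖A)={e,a}, hence cl(A)={b,f,g,h,d}
Orbit (k=closure, c=complement):
  1. A     = {b,f,g}
  2. kA    = {b,f,g,h,d}
  3. cA    = {e,h,a,d}
  4. ckA   = {e,a}
  5. kcA   = {e,g,h,a,d}
  6. ckcA  = {b,f}
  7. kckcA = {b,f,h,d}
  8. ckckcA = {e,g,a}
(closed under both — stop)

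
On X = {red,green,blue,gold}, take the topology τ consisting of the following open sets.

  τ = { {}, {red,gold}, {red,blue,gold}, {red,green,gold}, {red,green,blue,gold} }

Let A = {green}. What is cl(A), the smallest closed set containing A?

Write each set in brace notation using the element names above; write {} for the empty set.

{green}

closure: X∖int(X∖A) = X∖{red,blue,gold} = {green}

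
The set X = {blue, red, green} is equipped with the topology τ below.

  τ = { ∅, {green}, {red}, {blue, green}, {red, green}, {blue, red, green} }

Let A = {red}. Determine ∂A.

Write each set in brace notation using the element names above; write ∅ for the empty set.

∅

open subsets of A: ∅, {red}; so int(A) = {red}
closure: X∖int(X∖A) = X∖{blue, green} = {red}
∂A = {red} minus {red} = ∅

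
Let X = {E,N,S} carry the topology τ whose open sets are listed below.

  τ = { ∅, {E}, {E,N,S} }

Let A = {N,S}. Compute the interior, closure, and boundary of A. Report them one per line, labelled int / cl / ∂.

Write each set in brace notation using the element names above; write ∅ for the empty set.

int(A) = ∅
cl(A)  = {N,S}
∂A     = {N,S}

opens ⊆ A: ∅; union → int = ∅
complement {E}; its interior {E}; cl(A) = X∖{E} = {N,S}
boundary = {N,S} ∖ ∅ = {N,S}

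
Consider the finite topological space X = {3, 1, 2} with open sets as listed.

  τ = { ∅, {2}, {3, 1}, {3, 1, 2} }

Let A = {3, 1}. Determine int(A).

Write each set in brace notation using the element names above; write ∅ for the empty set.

U open, U⊆A: ∅, {3, 1}. int(A) = ⋃ = {3, 1}

{3, 1}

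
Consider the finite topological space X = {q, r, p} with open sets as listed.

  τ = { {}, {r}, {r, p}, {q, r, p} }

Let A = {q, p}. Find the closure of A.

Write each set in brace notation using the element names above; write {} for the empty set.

{q, p}

closure: X∖int(X∖A) = X∖{r} = {q, p}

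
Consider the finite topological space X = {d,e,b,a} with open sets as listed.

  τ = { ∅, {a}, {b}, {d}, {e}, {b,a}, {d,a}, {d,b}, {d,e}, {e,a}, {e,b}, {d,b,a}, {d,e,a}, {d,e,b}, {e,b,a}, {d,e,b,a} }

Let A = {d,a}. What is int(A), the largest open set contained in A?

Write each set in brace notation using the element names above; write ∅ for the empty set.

{d,a}

interior: largest open inside A is {d,a} (from ∅, {a}, {d}, {d,a})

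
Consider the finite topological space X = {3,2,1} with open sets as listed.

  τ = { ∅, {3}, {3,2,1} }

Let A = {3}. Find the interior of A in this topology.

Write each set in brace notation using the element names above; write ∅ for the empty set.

{3}

interior: largest open inside A is {3} (from ∅, {3})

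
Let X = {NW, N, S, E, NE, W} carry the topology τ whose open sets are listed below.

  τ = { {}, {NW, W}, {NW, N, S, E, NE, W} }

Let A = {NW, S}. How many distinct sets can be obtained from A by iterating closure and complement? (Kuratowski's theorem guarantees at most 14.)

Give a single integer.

4

complement {N, E, NE, W}; its interior {}; cl(A) = X∖{} = {NW, N, S, E, NE, W}
With k = closure, c = complement:
  1. A     = {NW, S}
  2. kA    = {NW, N, S, E, NE, W}
  3. cA    = {N, E, NE, W}
  4. ckA   = {}
k, c of each give nothing new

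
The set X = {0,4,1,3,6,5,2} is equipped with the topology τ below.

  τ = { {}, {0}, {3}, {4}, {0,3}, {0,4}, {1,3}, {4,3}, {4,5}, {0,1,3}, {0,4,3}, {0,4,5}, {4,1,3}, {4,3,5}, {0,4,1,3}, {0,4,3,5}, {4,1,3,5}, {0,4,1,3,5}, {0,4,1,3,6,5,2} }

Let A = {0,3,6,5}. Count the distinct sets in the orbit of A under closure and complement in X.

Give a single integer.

10

X∖A={4,1,2}, int(X∖A)={4}, hence cl(A)={0,1,3,6,5,2}
Orbit (k=closure, c=complement):
  1. A     = {0,3,6,5}
  2. kA    = {0,1,3,6,5,2}
  3. cA    = {4,1,2}
  4. ckA   = {4}
  5. kcA   = {4,1,6,5,2}
  6. kckA  = {4,6,5,2}
  7. ckcA  = {0,3}
  8. ckckA = {0,1,3}
  9. kckcA = {0,1,3,6,2}
  10. ckckcA = {4,5}
(closed under both — stop)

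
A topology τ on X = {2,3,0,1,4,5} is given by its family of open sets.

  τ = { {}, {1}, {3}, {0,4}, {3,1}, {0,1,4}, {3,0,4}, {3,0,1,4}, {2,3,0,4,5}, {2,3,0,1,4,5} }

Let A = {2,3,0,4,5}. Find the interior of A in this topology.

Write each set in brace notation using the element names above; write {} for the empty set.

interior: largest open inside A is {2,3,0,4,5} (from {}, {3}, {0,4}, {3,0,4}, {2,3,0,4,5})

{2,3,0,4,5}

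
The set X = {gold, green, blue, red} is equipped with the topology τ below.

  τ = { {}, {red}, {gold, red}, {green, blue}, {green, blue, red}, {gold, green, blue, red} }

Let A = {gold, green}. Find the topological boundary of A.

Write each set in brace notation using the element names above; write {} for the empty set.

{gold, green, blue}

opens ⊆ A: {}; union → int = {}
complement {blue, red}; its interior {red}; cl(A) = X∖{red} = {gold, green, blue}
boundary = {gold, green, blue} ∖ {} = {gold, green, blue}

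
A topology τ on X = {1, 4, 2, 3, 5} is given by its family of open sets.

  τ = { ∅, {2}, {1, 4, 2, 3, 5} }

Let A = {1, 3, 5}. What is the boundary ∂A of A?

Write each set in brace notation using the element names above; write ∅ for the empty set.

{1, 4, 3, 5}

open subsets of A: ∅; so int(A) = ∅
closure: X∖int(X∖A) = X∖{2} = {1, 4, 3, 5}
∂A = {1, 4, 3, 5} minus ∅ = {1, 4, 3, 5}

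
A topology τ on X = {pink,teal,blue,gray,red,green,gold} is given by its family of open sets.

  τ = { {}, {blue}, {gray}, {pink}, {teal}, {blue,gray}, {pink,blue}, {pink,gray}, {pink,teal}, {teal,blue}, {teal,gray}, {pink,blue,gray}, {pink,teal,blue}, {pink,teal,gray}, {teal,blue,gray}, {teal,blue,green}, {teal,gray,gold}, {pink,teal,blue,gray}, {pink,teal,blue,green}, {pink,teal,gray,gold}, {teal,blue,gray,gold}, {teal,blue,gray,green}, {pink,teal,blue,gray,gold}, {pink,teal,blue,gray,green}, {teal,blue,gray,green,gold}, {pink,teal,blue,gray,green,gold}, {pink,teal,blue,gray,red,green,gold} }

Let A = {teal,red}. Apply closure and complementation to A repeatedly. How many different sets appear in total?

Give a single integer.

X∖A={pink,blue,gray,green,gold}, int(X∖A)={pink,blue,gray}, hence cl(A)={teal,red,green,gold}
Orbit (k=closure, c=complement):
  1. A     = {teal,red}
  2. kA    = {teal,red,green,gold}
  3. cA    = {pink,blue,gray,green,gold}
  4. ckA   = {pink,blue,gray}
  5. kcA   = {pink,blue,gray,red,green,gold}
  6. ckcA  = {teal}
(closed under both — stop)

6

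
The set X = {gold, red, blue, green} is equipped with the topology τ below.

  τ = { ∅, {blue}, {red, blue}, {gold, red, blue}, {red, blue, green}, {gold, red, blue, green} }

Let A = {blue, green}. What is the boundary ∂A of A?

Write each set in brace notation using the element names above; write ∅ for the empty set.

U open, U⊆A: ∅, {blue}. int(A) = ⋃ = {blue}
X∖A={gold, red}, int(X∖A)=∅, hence cl(A)={gold, red, blue, green}
∂A: remove int from cl → {gold, red, green}

{gold, red, green}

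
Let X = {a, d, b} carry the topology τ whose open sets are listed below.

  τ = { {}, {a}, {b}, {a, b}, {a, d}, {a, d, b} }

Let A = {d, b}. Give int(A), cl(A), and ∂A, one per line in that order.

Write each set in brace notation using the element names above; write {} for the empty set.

int(A) = {b}
cl(A)  = {d, b}
∂A     = {d}

U open, U⊆A: {}, {b}. int(A) = ⋃ = {b}
X∖A={a}, int(X∖A)={a}, hence cl(A)={d, b}
∂A: remove int from cl → {d}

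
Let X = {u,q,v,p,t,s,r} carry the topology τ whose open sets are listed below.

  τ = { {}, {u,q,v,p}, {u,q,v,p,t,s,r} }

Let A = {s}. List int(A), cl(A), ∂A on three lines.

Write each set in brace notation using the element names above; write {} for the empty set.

U open, U⊆A: {}. int(A) = ⋃ = {}
X∖A={u,q,v,p,t,r}, int(X∖A)={u,q,v,p}, hence cl(A)={t,s,r}
∂A: remove int from cl → {t,s,r}

int(A) = {}
cl(A)  = {t,s,r}
∂A     = {t,s,r}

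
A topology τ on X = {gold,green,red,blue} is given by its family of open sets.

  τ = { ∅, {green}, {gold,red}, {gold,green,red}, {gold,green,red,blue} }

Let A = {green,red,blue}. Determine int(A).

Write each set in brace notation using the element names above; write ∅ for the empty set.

{green}

interior: largest open inside A is {green} (from ∅, {green})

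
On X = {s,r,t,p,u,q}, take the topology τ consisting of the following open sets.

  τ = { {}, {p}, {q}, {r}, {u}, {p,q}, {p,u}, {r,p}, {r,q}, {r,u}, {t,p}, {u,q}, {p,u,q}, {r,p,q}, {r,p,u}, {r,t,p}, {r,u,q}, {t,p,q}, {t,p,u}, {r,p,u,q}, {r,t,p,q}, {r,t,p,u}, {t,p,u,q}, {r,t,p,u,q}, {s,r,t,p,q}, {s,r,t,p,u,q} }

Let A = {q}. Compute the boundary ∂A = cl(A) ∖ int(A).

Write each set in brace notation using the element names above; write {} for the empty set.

{s}

open subsets of A: {}, {q}; so int(A) = {q}
closure: X∖int(X∖A) = X∖{r,t,p,u} = {s,q}
∂A = {s,q} minus {q} = {s}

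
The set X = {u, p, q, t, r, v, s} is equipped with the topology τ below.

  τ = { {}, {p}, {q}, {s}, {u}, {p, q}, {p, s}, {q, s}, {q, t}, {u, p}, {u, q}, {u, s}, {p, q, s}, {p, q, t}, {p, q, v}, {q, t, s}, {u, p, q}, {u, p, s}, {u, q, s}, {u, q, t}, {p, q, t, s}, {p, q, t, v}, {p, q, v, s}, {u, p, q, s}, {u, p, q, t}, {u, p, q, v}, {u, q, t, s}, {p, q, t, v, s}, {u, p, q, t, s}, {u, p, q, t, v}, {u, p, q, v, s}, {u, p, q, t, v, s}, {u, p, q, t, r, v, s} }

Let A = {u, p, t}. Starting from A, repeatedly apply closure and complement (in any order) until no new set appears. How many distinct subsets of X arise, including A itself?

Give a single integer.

8

closure: X∖int(X∖A) = X∖{q, s} = {u, p, t, r, v}
Let k=closure and c=complement:
  1. A     = {u, p, t}
  2. kA    = {u, p, t, r, v}
  3. cA    = {q, r, v, s}
  4. ckA   = {q, s}
  5. kcA   = {q, t, r, v, s}
  6. ckcA  = {u, p}
  7. kckcA = {u, p, r, v}
  8. ckckcA = {q, t, s}
— saturated at 8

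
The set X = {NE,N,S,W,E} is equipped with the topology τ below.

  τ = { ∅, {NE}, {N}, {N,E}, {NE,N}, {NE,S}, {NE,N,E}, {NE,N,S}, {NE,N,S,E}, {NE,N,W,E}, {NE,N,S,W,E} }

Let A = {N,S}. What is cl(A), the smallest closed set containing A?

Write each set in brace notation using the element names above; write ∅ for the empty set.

{N,S,W,E}

closure: X∖int(X∖A) = X∖{NE} = {N,S,W,E}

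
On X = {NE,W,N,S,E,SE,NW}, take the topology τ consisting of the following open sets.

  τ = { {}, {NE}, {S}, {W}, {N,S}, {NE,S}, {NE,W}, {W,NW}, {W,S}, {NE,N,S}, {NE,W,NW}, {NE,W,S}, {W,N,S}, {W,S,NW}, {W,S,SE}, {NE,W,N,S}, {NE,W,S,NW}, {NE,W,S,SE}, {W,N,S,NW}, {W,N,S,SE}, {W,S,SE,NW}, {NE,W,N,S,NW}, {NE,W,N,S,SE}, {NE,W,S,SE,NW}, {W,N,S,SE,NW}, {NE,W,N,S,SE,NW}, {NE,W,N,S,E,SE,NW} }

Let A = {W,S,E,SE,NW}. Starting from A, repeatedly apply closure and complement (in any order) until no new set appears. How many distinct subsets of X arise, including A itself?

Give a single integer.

X∖A={NE,N}, int(X∖A)={NE}, hence cl(A)={W,N,S,E,SE,NW}
Orbit (k=closure, c=complement):
  1. A     = {W,S,E,SE,NW}
  2. kA    = {W,N,S,E,SE,NW}
  3. cA    = {NE,N}
  4. ckA   = {NE}
  5. kcA   = {NE,N,E}
  6. kckA  = {NE,E}
  7. ckcA  = {W,S,SE,NW}
  8. ckckA = {W,N,S,SE,NW}
(closed under both — stop)

8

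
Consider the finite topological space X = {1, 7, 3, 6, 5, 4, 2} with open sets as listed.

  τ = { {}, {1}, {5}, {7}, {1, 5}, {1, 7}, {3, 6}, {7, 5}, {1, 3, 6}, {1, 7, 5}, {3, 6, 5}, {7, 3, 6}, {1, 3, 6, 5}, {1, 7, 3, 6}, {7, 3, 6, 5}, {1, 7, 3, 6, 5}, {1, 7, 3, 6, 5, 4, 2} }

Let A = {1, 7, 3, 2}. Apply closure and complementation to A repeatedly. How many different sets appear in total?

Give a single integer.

10

cl via duality: int({6, 5, 4}) = {5}, so X∖{5} = {1, 7, 3, 6, 4, 2}
Write k for closure, c for complement:
  1. A     = {1, 7, 3, 2}
  2. kA    = {1, 7, 3, 6, 4, 2}
  3. cA    = {6, 5, 4}
  4. ckA   = {5}
  5. kcA   = {3, 6, 5, 4, 2}
  6. kckA  = {5, 4, 2}
  7. ckcA  = {1, 7}
  8. ckckA = {1, 7, 3, 6}
  9. kckcA = {1, 7, 4, 2}
  10. ckckcA = {3, 6, 5}
applying k or c yields no new set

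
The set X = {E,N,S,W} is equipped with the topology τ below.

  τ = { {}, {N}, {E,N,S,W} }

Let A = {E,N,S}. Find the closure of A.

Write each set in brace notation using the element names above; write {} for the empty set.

X∖A={W}, int(X∖A)={}, hence cl(A)={E,N,S,W}

{E,N,S,W}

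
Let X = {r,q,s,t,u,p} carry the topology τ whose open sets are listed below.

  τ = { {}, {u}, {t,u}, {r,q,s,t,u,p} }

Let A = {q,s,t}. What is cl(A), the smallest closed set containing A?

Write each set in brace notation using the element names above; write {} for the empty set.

{r,q,s,t,p}

complement {r,u,p}; its interior {u}; cl(A) = X∖{u} = {r,q,s,t,p}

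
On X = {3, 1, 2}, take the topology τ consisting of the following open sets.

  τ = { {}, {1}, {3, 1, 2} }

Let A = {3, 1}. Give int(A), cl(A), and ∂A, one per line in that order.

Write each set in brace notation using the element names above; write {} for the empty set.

open subsets of A: {}, {1}; so int(A) = {1}
closure: X∖int(X∖A) = X∖{} = {3, 1, 2}
∂A = {3, 1, 2} minus {1} = {3, 2}

int(A) = {1}
cl(A)  = {3, 1, 2}
∂A     = {3, 2}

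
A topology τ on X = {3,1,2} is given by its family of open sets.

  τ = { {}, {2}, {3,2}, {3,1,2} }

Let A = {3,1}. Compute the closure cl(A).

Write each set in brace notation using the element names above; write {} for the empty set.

X∖A={2}, int(X∖A)={2}, hence cl(A)={3,1}

{3,1}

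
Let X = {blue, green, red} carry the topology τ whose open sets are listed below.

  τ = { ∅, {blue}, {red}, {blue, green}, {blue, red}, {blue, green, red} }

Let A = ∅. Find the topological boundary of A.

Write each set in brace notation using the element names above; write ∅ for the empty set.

∅

interior: largest open inside A is ∅ (from ∅)
cl via duality: int({blue, green, red}) = {blue, green, red}, so X∖{blue, green, red} = ∅
cl∖int = ∅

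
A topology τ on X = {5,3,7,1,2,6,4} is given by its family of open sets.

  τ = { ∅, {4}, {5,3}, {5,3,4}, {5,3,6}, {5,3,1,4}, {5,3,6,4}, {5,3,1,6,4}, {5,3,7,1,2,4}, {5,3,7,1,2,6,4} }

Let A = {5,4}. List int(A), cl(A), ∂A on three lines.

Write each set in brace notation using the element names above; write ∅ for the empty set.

int(A) = {4}
cl(A)  = {5,3,7,1,2,6,4}
∂A     = {5,3,7,1,2,6}

open subsets of A: ∅, {4}; so int(A) = {4}
closure: X∖int(X∖A) = X∖∅ = {5,3,7,1,2,6,4}
∂A = {5,3,7,1,2,6,4} minus {4} = {5,3,7,1,2,6}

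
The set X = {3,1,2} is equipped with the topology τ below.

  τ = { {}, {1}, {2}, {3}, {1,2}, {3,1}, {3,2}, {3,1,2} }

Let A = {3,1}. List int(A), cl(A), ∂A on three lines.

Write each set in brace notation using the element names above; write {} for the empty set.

int(A) = {3,1}
cl(A)  = {3,1}
∂A     = {}

interior: largest open inside A is {3,1} (from {}, {3}, {1}, {3,1})
cl via duality: int({2}) = {2}, so X∖{2} = {3,1}
cl∖int = {}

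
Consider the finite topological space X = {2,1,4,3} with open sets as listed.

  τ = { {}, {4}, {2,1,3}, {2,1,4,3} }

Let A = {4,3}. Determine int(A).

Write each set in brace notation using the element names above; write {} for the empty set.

U open, U⊆A: {}, {4}. int(A) = ⋃ = {4}

{4}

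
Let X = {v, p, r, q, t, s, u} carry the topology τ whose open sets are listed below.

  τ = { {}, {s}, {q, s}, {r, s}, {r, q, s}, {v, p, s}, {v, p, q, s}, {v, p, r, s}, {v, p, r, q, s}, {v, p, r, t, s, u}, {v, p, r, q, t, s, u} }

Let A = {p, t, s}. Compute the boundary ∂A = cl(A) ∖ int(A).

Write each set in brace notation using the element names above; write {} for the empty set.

{v, p, r, q, t, u}

U open, U⊆A: {}, {s}. int(A) = ⋃ = {s}
X∖A={v, r, q, u}, int(X∖A)={}, hence cl(A)={v, p, r, q, t, s, u}
∂A: remove int from cl → {v, p, r, q, t, u}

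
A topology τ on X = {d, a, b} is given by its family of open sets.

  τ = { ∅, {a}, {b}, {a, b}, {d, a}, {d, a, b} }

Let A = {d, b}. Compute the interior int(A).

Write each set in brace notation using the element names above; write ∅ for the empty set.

{b}

U open, U⊆A: ∅, {b}. int(A) = ⋃ = {b}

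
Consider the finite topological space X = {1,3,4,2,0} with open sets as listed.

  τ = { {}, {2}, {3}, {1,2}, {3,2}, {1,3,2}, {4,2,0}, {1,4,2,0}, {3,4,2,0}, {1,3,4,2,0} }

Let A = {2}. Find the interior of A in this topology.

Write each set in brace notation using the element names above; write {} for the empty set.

U open, U⊆A: {}, {2}. int(A) = ⋃ = {2}

{2}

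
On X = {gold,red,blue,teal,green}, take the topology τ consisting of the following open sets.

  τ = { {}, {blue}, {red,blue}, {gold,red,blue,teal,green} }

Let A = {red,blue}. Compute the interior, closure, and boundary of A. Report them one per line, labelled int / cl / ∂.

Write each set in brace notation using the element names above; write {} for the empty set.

int(A) = {red,blue}
cl(A)  = {gold,red,blue,teal,green}
∂A     = {gold,teal,green}

opens ⊆ A: {}, {blue}, {red,blue}; union → int = {red,blue}
complement {gold,teal,green}; its interior {}; cl(A) = X∖{} = {gold,red,blue,teal,green}
boundary = {gold,red,blue,teal,green} ∖ {red,blue} = {gold,teal,green}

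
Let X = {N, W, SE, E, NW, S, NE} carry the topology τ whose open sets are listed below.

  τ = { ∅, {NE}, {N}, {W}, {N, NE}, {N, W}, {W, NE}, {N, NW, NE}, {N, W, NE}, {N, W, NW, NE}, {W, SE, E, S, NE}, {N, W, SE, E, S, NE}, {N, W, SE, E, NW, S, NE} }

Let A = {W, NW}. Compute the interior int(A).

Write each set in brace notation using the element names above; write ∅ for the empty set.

{W}

opens ⊆ A: ∅, {W}; union → int = {W}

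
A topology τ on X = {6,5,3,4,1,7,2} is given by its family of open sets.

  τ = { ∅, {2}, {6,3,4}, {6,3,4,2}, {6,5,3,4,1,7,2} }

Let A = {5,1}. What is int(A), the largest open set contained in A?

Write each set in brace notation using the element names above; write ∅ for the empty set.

U open, U⊆A: ∅. int(A) = ⋃ = ∅

∅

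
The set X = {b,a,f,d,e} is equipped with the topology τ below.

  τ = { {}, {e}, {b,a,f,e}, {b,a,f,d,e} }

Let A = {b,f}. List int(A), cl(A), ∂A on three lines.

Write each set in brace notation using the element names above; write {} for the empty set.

U open, U⊆A: {}. int(A) = ⋃ = {}
X∖A={a,d,e}, int(X∖A)={e}, hence cl(A)={b,a,f,d}
∂A: remove int from cl → {b,a,f,d}

int(A) = {}
cl(A)  = {b,a,f,d}
∂A     = {b,a,f,d}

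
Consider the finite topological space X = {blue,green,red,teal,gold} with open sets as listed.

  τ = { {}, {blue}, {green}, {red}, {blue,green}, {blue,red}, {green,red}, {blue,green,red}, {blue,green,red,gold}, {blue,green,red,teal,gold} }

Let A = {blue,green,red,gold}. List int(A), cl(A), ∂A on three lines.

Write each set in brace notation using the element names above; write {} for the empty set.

int(A) = {blue,green,red,gold}
cl(A)  = {blue,green,red,teal,gold}
∂A     = {teal}

open subsets of A: {}, {red}, {green}, {blue}, {blue,green}, {green,red}, {blue,red}, {blue,green,red}, {blue,green,red,gold}; so int(A) = {blue,green,red,gold}
closure: X∖int(X∖A) = X∖{} = {blue,green,red,teal,gold}
∂A = {blue,green,red,teal,gold} minus {blue,green,red,gold} = {teal}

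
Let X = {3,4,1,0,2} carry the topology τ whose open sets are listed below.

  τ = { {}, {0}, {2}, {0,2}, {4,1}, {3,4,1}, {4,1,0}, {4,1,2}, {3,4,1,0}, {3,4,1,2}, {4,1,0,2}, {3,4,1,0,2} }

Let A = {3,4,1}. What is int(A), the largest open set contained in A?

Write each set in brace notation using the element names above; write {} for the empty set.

{3,4,1}

interior: largest open inside A is {3,4,1} (from {}, {4,1}, {3,4,1})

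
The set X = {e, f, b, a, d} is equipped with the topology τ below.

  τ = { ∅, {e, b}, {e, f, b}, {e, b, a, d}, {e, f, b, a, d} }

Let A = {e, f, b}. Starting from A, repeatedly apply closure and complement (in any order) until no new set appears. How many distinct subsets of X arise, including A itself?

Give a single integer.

complement {a, d}; its interior ∅; cl(A) = X∖∅ = {e, f, b, a, d}
With k = closure, c = complement:
  1. A     = {e, f, b}
  2. kA    = {e, f, b, a, d}
  3. cA    = {a, d}
  4. ckA   = ∅
k, c of each give nothing new

4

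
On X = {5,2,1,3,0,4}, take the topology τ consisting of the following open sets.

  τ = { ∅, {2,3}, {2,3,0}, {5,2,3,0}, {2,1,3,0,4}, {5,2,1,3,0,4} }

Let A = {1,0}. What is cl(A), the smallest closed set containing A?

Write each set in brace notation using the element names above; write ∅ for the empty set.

{5,1,0,4}

X∖A={5,2,3,4}, int(X∖A)={2,3}, hence cl(A)={5,1,0,4}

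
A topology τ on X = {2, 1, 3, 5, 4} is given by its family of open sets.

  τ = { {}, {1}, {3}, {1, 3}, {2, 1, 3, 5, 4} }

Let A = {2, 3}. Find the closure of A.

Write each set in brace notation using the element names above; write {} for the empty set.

X∖A={1, 5, 4}, int(X∖A)={1}, hence cl(A)={2, 3, 5, 4}

{2, 3, 5, 4}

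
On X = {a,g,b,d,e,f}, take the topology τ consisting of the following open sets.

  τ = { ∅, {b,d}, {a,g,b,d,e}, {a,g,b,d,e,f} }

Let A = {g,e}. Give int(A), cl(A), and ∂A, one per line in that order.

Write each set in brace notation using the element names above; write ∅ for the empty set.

interior: largest open inside A is ∅ (from ∅)
cl via duality: int({a,b,d,f}) = {b,d}, so X∖{b,d} = {a,g,e,f}
cl∖int = {a,g,e,f}

int(A) = ∅
cl(A)  = {a,g,e,f}
∂A     = {a,g,e,f}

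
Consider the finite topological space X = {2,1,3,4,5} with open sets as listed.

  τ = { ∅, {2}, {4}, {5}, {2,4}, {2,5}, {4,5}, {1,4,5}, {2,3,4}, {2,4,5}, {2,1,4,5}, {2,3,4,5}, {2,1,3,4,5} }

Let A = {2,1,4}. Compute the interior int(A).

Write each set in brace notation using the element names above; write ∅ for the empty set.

{2,4}

opens ⊆ A: ∅, {4}, {2}, {2,4}; union → int = {2,4}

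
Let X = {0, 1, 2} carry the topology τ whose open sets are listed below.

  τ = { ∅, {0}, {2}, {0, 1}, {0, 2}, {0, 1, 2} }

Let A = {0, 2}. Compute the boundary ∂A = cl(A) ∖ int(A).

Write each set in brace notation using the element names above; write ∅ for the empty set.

{1}

opens ⊆ A: ∅, {2}, {0}, {0, 2}; union → int = {0, 2}
complement {1}; its interior ∅; cl(A) = X∖∅ = {0, 1, 2}
boundary = {0, 1, 2} ∖ {0, 2} = {1}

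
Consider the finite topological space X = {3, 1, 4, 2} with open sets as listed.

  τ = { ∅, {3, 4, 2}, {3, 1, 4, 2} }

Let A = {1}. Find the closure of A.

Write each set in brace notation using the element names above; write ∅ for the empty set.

{1}

closure: X∖int(X∖A) = X∖{3, 4, 2} = {1}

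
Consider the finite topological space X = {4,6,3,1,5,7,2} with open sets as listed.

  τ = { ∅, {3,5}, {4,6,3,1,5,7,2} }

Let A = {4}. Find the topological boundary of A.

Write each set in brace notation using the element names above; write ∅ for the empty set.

open subsets of A: ∅; so int(A) = ∅
closure: X∖int(X∖A) = X∖{3,5} = {4,6,1,7,2}
∂A = {4,6,1,7,2} minus ∅ = {4,6,1,7,2}

{4,6,1,7,2}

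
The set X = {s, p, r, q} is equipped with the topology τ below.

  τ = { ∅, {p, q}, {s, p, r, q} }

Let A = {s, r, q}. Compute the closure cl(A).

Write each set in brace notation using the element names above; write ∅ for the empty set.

X∖A={p}, int(X∖A)=∅, hence cl(A)={s, p, r, q}

{s, p, r, q}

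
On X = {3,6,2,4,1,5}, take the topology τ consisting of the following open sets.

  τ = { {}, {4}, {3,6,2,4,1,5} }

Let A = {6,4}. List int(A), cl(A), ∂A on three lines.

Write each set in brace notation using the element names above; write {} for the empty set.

int(A) = {4}
cl(A)  = {3,6,2,4,1,5}
∂A     = {3,6,2,1,5}

opens ⊆ A: {}, {4}; union → int = {4}
complement {3,2,1,5}; its interior {}; cl(A) = X∖{} = {3,6,2,4,1,5}
boundary = {3,6,2,4,1,5} ∖ {4} = {3,6,2,1,5}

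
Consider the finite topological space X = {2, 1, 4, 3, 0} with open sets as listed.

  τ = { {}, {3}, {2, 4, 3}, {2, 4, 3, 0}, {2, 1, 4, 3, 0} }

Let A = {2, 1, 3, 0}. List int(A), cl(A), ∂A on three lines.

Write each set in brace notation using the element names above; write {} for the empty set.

open subsets of A: {}, {3}; so int(A) = {3}
closure: X∖int(X∖A) = X∖{} = {2, 1, 4, 3, 0}
∂A = {2, 1, 4, 3, 0} minus {3} = {2, 1, 4, 0}

int(A) = {3}
cl(A)  = {2, 1, 4, 3, 0}
∂A     = {2, 1, 4, 0}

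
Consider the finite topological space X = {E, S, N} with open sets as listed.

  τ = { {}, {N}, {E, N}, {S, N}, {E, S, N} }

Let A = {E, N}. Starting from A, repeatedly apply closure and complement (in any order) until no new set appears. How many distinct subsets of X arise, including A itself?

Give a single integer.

4

complement {S}; its interior {}; cl(A) = X∖{} = {E, S, N}
With k = closure, c = complement:
  1. A     = {E, N}
  2. kA    = {E, S, N}
  3. cA    = {S}
  4. ckA   = {}
k, c of each give nothing new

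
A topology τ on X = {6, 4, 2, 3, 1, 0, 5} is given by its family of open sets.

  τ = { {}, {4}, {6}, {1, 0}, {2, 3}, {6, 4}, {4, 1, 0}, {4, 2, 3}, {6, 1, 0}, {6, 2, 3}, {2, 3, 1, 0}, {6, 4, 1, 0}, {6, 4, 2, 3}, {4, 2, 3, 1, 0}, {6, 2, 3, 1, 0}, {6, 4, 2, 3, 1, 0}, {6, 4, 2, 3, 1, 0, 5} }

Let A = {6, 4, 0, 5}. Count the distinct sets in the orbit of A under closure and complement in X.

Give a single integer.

X∖A={2, 3, 1}, int(X∖A)={2, 3}, hence cl(A)={6, 4, 1, 0, 5}
Orbit (k=closure, c=complement):
  1. A     = {6, 4, 0, 5}
  2. kA    = {6, 4, 1, 0, 5}
  3. cA    = {2, 3, 1}
  4. ckA   = {2, 3}
  5. kcA   = {2, 3, 1, 0, 5}
  6. kckA  = {2, 3, 5}
  7. ckcA  = {6, 4}
  8. ckckA = {6, 4, 1, 0}
  9. kckcA = {6, 4, 5}
  10. ckckcA = {2, 3, 1, 0}
(closed under both — stop)

10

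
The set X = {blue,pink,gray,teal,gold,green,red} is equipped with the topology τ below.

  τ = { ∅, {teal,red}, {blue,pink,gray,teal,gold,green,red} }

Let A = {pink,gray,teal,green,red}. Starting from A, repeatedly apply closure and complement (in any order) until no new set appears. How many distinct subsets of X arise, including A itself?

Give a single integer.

closure: X∖int(X∖A) = X∖∅ = {blue,pink,gray,teal,gold,green,red}
Let k=closure and c=complement:
  1. A     = {pink,gray,teal,green,red}
  2. kA    = {blue,pink,gray,teal,gold,green,red}
  3. cA    = {blue,gold}
  4. ckA   = ∅
  5. kcA   = {blue,pink,gray,gold,green}
  6. ckcA  = {teal,red}
— saturated at 6

6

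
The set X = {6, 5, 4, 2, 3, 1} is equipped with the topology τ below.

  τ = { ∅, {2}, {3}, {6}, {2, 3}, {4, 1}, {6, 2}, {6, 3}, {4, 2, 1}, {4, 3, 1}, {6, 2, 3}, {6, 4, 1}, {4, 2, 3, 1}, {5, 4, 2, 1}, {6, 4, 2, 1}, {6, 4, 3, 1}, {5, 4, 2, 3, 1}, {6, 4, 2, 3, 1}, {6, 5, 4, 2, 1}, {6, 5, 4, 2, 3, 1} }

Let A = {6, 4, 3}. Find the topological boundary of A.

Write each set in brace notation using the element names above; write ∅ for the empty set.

open subsets of A: ∅, {6}, {3}, {6, 3}; so int(A) = {6, 3}
closure: X∖int(X∖A) = X∖{2} = {6, 5, 4, 3, 1}
∂A = {6, 5, 4, 3, 1} minus {6, 3} = {5, 4, 1}

{5, 4, 1}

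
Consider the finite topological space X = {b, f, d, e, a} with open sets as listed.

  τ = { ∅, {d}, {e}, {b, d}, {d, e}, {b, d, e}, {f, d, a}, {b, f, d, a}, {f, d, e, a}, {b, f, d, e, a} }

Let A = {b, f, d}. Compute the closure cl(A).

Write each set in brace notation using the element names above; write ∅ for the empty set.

{b, f, d, a}

closure: X∖int(X∖A) = X∖{e} = {b, f, d, a}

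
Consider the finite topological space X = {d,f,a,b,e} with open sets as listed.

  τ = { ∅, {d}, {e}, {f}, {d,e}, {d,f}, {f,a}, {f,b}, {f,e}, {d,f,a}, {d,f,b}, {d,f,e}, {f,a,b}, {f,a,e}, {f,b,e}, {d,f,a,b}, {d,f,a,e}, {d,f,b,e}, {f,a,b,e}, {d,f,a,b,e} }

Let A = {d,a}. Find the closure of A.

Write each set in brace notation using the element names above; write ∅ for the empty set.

closure: X∖int(X∖A) = X∖{f,b,e} = {d,a}

{d,a}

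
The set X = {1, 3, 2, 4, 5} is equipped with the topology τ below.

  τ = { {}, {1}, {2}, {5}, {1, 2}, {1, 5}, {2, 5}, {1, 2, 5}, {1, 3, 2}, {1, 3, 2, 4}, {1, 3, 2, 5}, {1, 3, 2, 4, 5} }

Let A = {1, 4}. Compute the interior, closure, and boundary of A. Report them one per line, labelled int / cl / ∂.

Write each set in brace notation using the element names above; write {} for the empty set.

int(A) = {1}
cl(A)  = {1, 3, 4}
∂A     = {3, 4}

open subsets of A: {}, {1}; so int(A) = {1}
closure: X∖int(X∖A) = X∖{2, 5} = {1, 3, 4}
∂A = {1, 3, 4} minus {1} = {3, 4}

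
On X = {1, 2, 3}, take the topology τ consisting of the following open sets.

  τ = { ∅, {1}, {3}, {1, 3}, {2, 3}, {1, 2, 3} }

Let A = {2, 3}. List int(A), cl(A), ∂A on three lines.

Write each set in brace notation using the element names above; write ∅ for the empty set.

int(A) = {2, 3}
cl(A)  = {2, 3}
∂A     = ∅

U open, U⊆A: ∅, {3}, {2, 3}. int(A) = ⋃ = {2, 3}
X∖A={1}, int(X∖A)={1}, hence cl(A)={2, 3}
∂A: remove int from cl → ∅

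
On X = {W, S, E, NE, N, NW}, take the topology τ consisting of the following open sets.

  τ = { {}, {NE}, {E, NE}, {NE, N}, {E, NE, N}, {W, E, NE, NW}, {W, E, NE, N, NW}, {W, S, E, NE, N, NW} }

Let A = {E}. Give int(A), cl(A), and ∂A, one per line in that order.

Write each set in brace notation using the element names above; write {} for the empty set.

U open, U⊆A: {}. int(A) = ⋃ = {}
X∖A={W, S, NE, N, NW}, int(X∖A)={NE, N}, hence cl(A)={W, S, E, NW}
∂A: remove int from cl → {W, S, E, NW}

int(A) = {}
cl(A)  = {W, S, E, NW}
∂A     = {W, S, E, NW}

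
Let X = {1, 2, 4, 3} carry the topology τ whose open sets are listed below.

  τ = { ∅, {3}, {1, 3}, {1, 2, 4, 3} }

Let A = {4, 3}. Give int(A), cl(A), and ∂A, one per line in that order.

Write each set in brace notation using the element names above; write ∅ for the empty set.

interior: largest open inside A is {3} (from ∅, {3})
cl via duality: int({1, 2}) = ∅, so X∖∅ = {1, 2, 4, 3}
cl∖int = {1, 2, 4}

int(A) = {3}
cl(A)  = {1, 2, 4, 3}
∂A     = {1, 2, 4}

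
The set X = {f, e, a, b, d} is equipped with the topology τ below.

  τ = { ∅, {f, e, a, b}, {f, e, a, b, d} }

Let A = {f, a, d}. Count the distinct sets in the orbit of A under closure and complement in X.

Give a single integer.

4

closure: X∖int(X∖A) = X∖∅ = {f, e, a, b, d}
Let k=closure and c=complement:
  1. A     = {f, a, d}
  2. kA    = {f, e, a, b, d}
  3. cA    = {e, b}
  4. ckA   = ∅
— saturated at 4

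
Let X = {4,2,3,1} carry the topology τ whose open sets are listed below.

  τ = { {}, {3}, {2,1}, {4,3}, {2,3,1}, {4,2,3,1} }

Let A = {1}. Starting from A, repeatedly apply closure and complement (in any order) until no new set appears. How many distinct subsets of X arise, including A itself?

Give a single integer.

6

X∖A={4,2,3}, int(X∖A)={4,3}, hence cl(A)={2,1}
Orbit (k=closure, c=complement):
  1. A     = {1}
  2. kA    = {2,1}
  3. cA    = {4,2,3}
  4. ckA   = {4,3}
  5. kcA   = {4,2,3,1}
  6. ckcA  = {}
(closed under both — stop)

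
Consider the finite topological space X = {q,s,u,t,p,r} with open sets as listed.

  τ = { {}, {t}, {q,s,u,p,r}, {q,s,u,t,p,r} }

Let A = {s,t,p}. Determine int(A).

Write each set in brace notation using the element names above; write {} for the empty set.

U open, U⊆A: {}, {t}. int(A) = ⋃ = {t}

{t}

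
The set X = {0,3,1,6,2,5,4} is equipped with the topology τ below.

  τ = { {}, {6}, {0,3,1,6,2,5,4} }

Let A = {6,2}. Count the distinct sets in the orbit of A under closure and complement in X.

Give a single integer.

6

complement {0,3,1,5,4}; its interior {}; cl(A) = X∖{} = {0,3,1,6,2,5,4}
With k = closure, c = complement:
  1. A     = {6,2}
  2. kA    = {0,3,1,6,2,5,4}
  3. cA    = {0,3,1,5,4}
  4. ckA   = {}
  5. kcA   = {0,3,1,2,5,4}
  6. ckcA  = {6}
k, c of each give nothing new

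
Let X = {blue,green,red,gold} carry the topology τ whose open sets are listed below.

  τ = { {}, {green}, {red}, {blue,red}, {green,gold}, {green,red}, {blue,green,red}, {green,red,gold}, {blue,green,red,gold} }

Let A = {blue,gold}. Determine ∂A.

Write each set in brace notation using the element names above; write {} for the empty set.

interior: largest open inside A is {} (from {})
cl via duality: int({green,red}) = {green,red}, so X∖{green,red} = {blue,gold}
cl∖int = {blue,gold}

{blue,gold}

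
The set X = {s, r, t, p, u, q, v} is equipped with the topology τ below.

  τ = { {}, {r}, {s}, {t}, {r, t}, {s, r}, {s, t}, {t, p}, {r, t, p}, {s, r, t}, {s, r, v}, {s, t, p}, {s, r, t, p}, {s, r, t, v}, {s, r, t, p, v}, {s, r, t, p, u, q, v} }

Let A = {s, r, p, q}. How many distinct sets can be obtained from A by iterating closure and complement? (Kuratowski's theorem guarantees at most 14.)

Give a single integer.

complement {t, u, v}; its interior {t}; cl(A) = X∖{t} = {s, r, p, u, q, v}
With k = closure, c = complement:
  1. A     = {s, r, p, q}
  2. kA    = {s, r, p, u, q, v}
  3. cA    = {t, u, v}
  4. ckA   = {t}
  5. kcA   = {t, p, u, q, v}
  6. kckA  = {t, p, u, q}
  7. ckcA  = {s, r}
  8. ckckA = {s, r, v}
  9. kckcA = {s, r, u, q, v}
  10. ckckcA = {t, p}
k, c of each give nothing new

10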